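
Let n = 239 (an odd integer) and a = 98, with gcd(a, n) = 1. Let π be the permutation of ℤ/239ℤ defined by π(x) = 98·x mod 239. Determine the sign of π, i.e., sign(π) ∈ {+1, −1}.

Trace 10: π^k(10) = [10, 24, 201, 100, 1, 98, 44] for k=0..6.
Cycle type of π: 7×34 + 1; total 35 cycles.
With 35 cycles on 239 points, sign = (−1)^{239−35} = +1.

+1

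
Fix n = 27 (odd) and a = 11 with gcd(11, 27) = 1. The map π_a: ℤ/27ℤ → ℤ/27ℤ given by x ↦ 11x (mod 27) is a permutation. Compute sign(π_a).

-1

Trace 10: π^k(10) = [10, 2, 22, 26, 16, 14, 19] for k=0..6.
Cycle type of π: 18 + 6 + 2 + 1; total 4 cycles.
With 4 cycles on 27 points, sign = (−1)^{27−4} = -1.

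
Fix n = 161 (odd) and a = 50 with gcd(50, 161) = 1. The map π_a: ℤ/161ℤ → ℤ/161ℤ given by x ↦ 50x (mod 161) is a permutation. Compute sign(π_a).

Start at x=127: 127 → 71 → 8 → 78 → 36 → 29 → 1 → … (one orbit).
π_50 has 21 disjoint cycles with lengths [11, 11, 11, 11, 11, 11, 11, 11, 11, 11, 11, 11, 11, 11, 1, 1, 1, 1, 1, 1, 1] on {0,…,160}.
With 21 cycles on 161 points, sign = (−1)^{161−21} = +1.

+1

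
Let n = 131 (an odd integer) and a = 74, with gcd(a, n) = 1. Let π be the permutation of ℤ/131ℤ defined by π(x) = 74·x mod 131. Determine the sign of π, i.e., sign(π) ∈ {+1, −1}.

Trace 59: π^k(59) = [59, 43, 38, 61, 60, 117, 12] for k=0..6.
Decompose π into cycles: lengths [65, 65, 1] (3 cycles, including the fixed point 0).
131 − 3 = 128 transpositions; sign(π) = (−1)^128 = +1.

+1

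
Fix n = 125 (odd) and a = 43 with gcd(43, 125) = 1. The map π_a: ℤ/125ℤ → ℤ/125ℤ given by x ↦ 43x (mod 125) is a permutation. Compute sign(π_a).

Start at x=7: 7 → 51 → 68 → 49 → 107 → 101 → 93 → … (one orbit).
Decompose π into cycles: lengths [20, 20, 20, 20, 20, 4, 4, 4, 4, 4, 4, 1] (12 cycles, including the fixed point 0).
125 − 12 = 113 transpositions; sign(π) = (−1)^113 = -1.
Zolotarev: (43|125) = -1, matching the cycle-count sign.

-1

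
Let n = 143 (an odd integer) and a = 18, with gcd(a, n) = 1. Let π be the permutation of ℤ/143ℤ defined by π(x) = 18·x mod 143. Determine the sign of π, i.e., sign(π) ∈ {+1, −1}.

+1

Start at x=1: 1 → 18 → 38 → 112 → 14 → 109 → 103 → … (one orbit).
The orbit structure of x ↦ 18x mod 143: 11 orbits of sizes [20, 20, 20, 20, 20, 20, 10, 4, 4, 4, 1].
With 11 cycles on 143 points, sign = (−1)^{143−11} = +1.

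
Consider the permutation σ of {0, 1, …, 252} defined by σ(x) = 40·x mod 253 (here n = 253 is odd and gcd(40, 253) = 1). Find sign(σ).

Orbit of 145 under x↦40x: [145, 234, 252, 213, 171, 9, 107]… (length divides ord_253(40)).
5 cycles of lengths [110, 110, 22, 10, 1].
n − c = 253 − 5 = 248; sign = (−1)^248 = +1.
(40|253)_J = +1 (Zolotarev's lemma cross-check).

+1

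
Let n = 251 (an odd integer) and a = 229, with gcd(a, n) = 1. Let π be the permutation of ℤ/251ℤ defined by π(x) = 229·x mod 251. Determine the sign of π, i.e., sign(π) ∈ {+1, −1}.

Trace 32: π^k(32) = [32, 49, 177, 122, 77, 63, 120] for k=0..6.
Cycle lengths of π_229 on ℤ/251ℤ: [250, 1]; 2 cycles in total.
n − c = 251 − 2 = 249; sign = (−1)^249 = -1.
The Jacobi symbol (229|251) = -1 (Zolotarev) agrees.

-1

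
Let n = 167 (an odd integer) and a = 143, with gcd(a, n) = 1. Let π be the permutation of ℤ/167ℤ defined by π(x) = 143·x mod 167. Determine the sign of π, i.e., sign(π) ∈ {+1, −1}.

Orbit of 120 under x↦143x: [120, 126, 149, 98, 153, 2, 119]… (length divides ord_167(143)).
The orbit structure of x ↦ 143x mod 167: 2 orbits of sizes [166, 1].
2 cycles on 167: each ℓ→(−1)^(ℓ−1), product (−1)^165 = -1.
The Jacobi symbol (143|167) = -1 (Zolotarev) agrees.

-1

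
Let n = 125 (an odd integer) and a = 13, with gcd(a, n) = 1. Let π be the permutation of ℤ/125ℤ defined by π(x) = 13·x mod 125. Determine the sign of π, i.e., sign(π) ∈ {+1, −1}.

Trace 94: π^k(94) = [94, 97, 11, 18, 109, 42, 46] for k=0..6.
Cycle lengths of π_13 on ℤ/125ℤ: [100, 20, 4, 1]; 4 cycles in total.
n − c = 125 − 4 = 121; sign = (−1)^121 = -1.
(13|125)_J = -1 (Zolotarev's lemma cross-check).

-1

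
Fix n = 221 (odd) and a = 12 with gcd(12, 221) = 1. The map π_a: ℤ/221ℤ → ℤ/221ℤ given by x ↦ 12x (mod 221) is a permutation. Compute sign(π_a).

Orbit of 90 under x↦12x: [90, 196, 142, 157, 116, 66, 129]… (length divides ord_221(12)).
Cycle lengths of π_12 on ℤ/221ℤ: [16, 16, 16, 16, 16, 16, 16, 16, 16, 16, 16, 16, 16, 2, 2, 2, 2, 2, 2, 1]; 20 cycles in total.
Σ(ℓ_i−1) = 221−20 = 201; sign = (−1)^201 = -1.

-1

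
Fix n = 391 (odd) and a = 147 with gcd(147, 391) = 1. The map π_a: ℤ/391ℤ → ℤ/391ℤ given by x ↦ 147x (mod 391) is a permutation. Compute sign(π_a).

Trace 50: π^k(50) = [50, 312, 117, 386, 47, 262, 196] for k=0..6.
6 cycles of lengths [176, 176, 16, 11, 11, 1].
Σ(ℓ_i−1) = 391−6 = 385; sign = (−1)^385 = -1.

-1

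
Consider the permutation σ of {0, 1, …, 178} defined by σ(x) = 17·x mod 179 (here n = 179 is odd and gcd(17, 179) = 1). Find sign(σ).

Start at x=80: 80 → 107 → 29 → 135 → 147 → 172 → 60 → … (one orbit).
Cycle lengths of π_17 on ℤ/179ℤ: [89, 89, 1]; 3 cycles in total.
179 − 3 = 176 transpositions; sign(π) = (−1)^176 = +1.

+1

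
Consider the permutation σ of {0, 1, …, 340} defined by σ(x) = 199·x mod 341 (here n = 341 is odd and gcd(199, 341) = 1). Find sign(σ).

-1

Orbit of 265 under x↦199x: [265, 221, 331, 56, 232, 133, 210]… (length divides ord_341(199)).
Cycle lengths of π_199 on ℤ/341ℤ: [30, 30, 30, 30, 30, 30, 30, 30, 30, 30, 30, 1, 1, 1, 1, 1, 1, 1, 1, 1, 1, 1]; 22 cycles in total.
With 22 cycles on 341 points, sign = (−1)^{341−22} = -1.
Check: (199/341) = -1 by Zolotarev.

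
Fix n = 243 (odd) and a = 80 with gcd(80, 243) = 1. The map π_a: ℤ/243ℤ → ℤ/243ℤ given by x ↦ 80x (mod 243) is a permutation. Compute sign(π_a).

-1

Start at x=80: 80 → 82 → 242 → 163 → 161 → 1 → 80 (one orbit).
π_80 has 68 disjoint cycles with lengths [6, 6, 6, 6, 6, 6, 6, 6, 6, 6, 6, 6, 6, 6, 6, 6, 6, 6, 6, 6, 6, 6, 6, 6, 6, 6, 6, 2, 2, 2, 2, 2, 2, 2, 2, 2, 2, 2, 2, 2, 2, 2, 2, 2, 2, 2, 2, 2, 2, 2, 2, 2, 2, 2, 2, 2, 2, 2, 2, 2, 2, 2, 2, 2, 2, 2, 2, 1] on {0,…,242}.
243 − 68 = 175 transpositions; sign(π) = (−1)^175 = -1.
The Jacobi symbol (80|243) = -1 (Zolotarev) agrees.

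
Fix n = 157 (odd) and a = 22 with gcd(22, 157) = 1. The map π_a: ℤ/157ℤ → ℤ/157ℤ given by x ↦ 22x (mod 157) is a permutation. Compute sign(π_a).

-1

Start at x=129: 129 → 12 → 107 → 156 → 135 → 144 → 28 → … (one orbit).
Cycle type of π: 12×13 + 1; total 14 cycles.
14 cycles on 157: each ℓ→(−1)^(ℓ−1), product (−1)^143 = -1.
Via Zolotarev, sign(π_{22}) = (22|157) = -1.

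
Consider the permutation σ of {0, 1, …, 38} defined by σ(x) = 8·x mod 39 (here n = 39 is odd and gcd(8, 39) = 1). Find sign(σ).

+1

Trace 5: π^k(5) = [5, 1, 8, 25] for k=0..3.
π_8 has 11 disjoint cycles with lengths [4, 4, 4, 4, 4, 4, 4, 4, 4, 2, 1] on {0,…,38}.
n − c = 39 − 11 = 28; sign = (−1)^28 = +1.
(8|39)_J = +1 (Zolotarev's lemma cross-check).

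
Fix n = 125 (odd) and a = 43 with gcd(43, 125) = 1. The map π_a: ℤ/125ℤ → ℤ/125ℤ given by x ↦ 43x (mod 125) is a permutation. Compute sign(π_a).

-1

Orbit of 101 under x↦43x: [101, 93, 124, 82, 26, 118, 74]… (length divides ord_125(43)).
π_43 has 12 disjoint cycles with lengths [20, 20, 20, 20, 20, 4, 4, 4, 4, 4, 4, 1] on {0,…,124}.
12 cycles on 125: each ℓ→(−1)^(ℓ−1), product (−1)^113 = -1.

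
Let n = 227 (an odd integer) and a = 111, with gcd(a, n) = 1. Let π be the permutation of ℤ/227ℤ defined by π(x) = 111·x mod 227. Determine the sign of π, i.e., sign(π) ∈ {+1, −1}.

Start at x=113: 113 → 58 → 82 → 22 → 172 → 24 → 167 → … (one orbit).
2 cycles of lengths [226, 1].
Σ(ℓ_i−1) = 227−2 = 225; sign = (−1)^225 = -1.
Check: (111/227) = -1 by Zolotarev.

-1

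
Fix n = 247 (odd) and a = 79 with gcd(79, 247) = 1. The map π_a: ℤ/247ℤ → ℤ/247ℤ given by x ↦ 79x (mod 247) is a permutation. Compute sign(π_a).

-1

Start at x=170: 170 → 92 → 105 → 144 → 14 → 118 → 183 → … (one orbit).
26 cycles of lengths [18, 18, 18, 18, 18, 18, 18, 18, 18, 18, 18, 18, 18, 1, 1, 1, 1, 1, 1, 1, 1, 1, 1, 1, 1, 1].
With 26 cycles on 247 points, sign = (−1)^{247−26} = -1.
Via Zolotarev, sign(π_{79}) = (79|247) = -1.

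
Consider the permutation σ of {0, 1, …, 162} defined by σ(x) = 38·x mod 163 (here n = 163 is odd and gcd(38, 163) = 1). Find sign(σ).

Orbit of 53 under x↦38x: [53, 58, 85, 133, 1, 38, 140]… (length divides ord_163(38)).
Cycle type of π: 9×18 + 1; total 19 cycles.
sign(π) = (−1)^{n − #cycles} = (−1)^{163−19} = (−1)^144 = +1.
Check: (38/163) = +1 by Zolotarev.

+1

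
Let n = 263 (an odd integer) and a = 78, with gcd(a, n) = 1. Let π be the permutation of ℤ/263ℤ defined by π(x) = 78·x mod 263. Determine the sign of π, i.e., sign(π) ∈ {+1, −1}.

Orbit of 258 under x↦78x: [258, 136, 88, 26, 187, 121, 233]… (length divides ord_263(78)).
Decompose π into cycles: lengths [131, 131, 1] (3 cycles, including the fixed point 0).
Σ(ℓ_i−1) = 263−3 = 260; sign = (−1)^260 = +1.
The Jacobi symbol (78|263) = +1 (Zolotarev) agrees.

+1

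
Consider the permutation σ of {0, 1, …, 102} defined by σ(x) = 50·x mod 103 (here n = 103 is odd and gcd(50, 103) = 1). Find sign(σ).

Trace 41: π^k(41) = [41, 93, 15, 29, 8, 91, 18] for k=0..6.
The orbit structure of x ↦ 50x mod 103: 3 orbits of sizes [51, 51, 1].
103 − 3 = 100 transpositions; sign(π) = (−1)^100 = +1.
(50|103)_J = +1 (Zolotarev's lemma cross-check).

+1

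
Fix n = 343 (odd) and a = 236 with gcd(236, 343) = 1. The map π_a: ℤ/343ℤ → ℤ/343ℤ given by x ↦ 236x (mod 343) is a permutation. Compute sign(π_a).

Orbit of 330 under x↦236x: [330, 19, 25, 69, 163, 52, 267]… (length divides ord_343(236)).
Cycle lengths of π_236 on ℤ/343ℤ: [294, 42, 6, 1]; 4 cycles in total.
4 cycles on 343: each ℓ→(−1)^(ℓ−1), product (−1)^339 = -1.
(236|343)_J = -1 (Zolotarev's lemma cross-check).

-1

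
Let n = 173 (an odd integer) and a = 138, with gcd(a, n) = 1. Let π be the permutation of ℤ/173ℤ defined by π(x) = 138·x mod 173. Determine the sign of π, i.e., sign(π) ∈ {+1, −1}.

+1

Orbit of 81 under x↦138x: [81, 106, 96, 100, 133, 16, 132]… (length divides ord_173(138)).
5 cycles of lengths [43, 43, 43, 43, 1].
173 − 5 = 168 transpositions; sign(π) = (−1)^168 = +1.
(138|173)_J = +1 (Zolotarev's lemma cross-check).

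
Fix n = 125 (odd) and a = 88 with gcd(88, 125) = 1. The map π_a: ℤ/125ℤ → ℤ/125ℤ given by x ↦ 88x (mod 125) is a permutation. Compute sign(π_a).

-1

Trace 31: π^k(31) = [31, 103, 64, 7, 116, 83, 54] for k=0..6.
Cycle type of π: 100 + 20 + 4 + 1; total 4 cycles.
n − c = 125 − 4 = 121; sign = (−1)^121 = -1.
Via Zolotarev, sign(π_{88}) = (88|125) = -1.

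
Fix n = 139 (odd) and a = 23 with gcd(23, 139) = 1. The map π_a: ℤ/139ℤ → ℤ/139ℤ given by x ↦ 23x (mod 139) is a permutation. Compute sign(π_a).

-1

Orbit of 79 under x↦23x: [79, 10, 91, 8, 45, 62, 36]… (length divides ord_139(23)).
Cycle lengths of π_23 on ℤ/139ℤ: [46, 46, 46, 1]; 4 cycles in total.
With 4 cycles on 139 points, sign = (−1)^{139−4} = -1.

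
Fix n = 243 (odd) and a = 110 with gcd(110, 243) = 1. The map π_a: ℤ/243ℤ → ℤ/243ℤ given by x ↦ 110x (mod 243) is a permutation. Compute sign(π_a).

-1

Trace 26: π^k(26) = [26, 187, 158, 127, 119, 211, 125] for k=0..6.
Decompose π into cycles: lengths [162, 54, 18, 6, 2, 1] (6 cycles, including the fixed point 0).
Σ(ℓ_i−1) = 243−6 = 237; sign = (−1)^237 = -1.
Via Zolotarev, sign(π_{110}) = (110|243) = -1.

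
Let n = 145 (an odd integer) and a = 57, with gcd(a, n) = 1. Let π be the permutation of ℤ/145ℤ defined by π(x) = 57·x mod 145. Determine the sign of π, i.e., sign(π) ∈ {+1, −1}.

Start at x=57: 57 → 59 → 28 → 1 → 57 (one orbit).
Decompose π into cycles: lengths [4, 4, 4, 4, 4, 4, 4, 4, 4, 4, 4, 4, 4, 4, 4, 4, 4, 4, 4, 4, 4, 4, 4, 4, 4, 4, 4, 4, 4, 2, 2, 2, 2, 2, 2, 2, 2, 2, 2, 2, 2, 2, 2, 1] (44 cycles, including the fixed point 0).
With 44 cycles on 145 points, sign = (−1)^{145−44} = -1.
Via Zolotarev, sign(π_{57}) = (57|145) = -1.

-1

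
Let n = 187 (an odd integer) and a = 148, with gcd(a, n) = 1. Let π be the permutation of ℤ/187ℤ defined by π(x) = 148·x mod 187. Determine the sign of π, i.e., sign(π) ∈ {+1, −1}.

Orbit of 158 under x↦148x: [158, 9, 23, 38, 14, 15, 163]… (length divides ord_187(148)).
Decompose π into cycles: lengths [80, 80, 16, 5, 5, 1] (6 cycles, including the fixed point 0).
n − c = 187 − 6 = 181; sign = (−1)^181 = -1.
(148|187)_J = -1 (Zolotarev's lemma cross-check).

-1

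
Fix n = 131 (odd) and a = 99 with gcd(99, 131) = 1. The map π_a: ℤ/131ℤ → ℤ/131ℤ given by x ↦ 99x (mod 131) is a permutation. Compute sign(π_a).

Start at x=107: 107 → 113 → 52 → 39 → 62 → 112 → 84 → … (one orbit).
Decompose π into cycles: lengths [13, 13, 13, 13, 13, 13, 13, 13, 13, 13, 1] (11 cycles, including the fixed point 0).
With 11 cycles on 131 points, sign = (−1)^{131−11} = +1.
Via Zolotarev, sign(π_{99}) = (99|131) = +1.

+1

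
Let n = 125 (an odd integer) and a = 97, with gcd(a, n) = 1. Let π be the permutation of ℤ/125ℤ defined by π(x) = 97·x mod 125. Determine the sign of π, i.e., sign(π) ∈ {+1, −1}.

-1

Start at x=77: 77 → 94 → 118 → 71 → 12 → 39 → 33 → … (one orbit).
The orbit structure of x ↦ 97x mod 125: 4 orbits of sizes [100, 20, 4, 1].
125 − 4 = 121 transpositions; sign(π) = (−1)^121 = -1.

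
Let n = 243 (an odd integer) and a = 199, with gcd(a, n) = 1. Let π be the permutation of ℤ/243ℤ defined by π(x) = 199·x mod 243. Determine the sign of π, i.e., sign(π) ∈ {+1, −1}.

+1

Trace 82: π^k(82) = [82, 37, 73, 190, 145, 181, 55] for k=0..6.
Cycle lengths of π_199 on ℤ/243ℤ: [27, 27, 27, 27, 27, 27, 9, 9, 9, 9, 9, 9, 3, 3, 3, 3, 3, 3, 1, 1, 1, 1, 1, 1, 1, 1, 1]; 27 cycles in total.
sign(π) = (−1)^{n − #cycles} = (−1)^{243−27} = (−1)^216 = +1.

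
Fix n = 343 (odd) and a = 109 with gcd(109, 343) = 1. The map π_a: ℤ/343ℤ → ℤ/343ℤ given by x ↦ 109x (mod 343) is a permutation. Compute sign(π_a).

+1

Start at x=156: 156 → 197 → 207 → 268 → 57 → 39 → 135 → … (one orbit).
Decompose π into cycles: lengths [147, 147, 21, 21, 3, 3, 1] (7 cycles, including the fixed point 0).
7 cycles on 343: each ℓ→(−1)^(ℓ−1), product (−1)^336 = +1.
The Jacobi symbol (109|343) = +1 (Zolotarev) agrees.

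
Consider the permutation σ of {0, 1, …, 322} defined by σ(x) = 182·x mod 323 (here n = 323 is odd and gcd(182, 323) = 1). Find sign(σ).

Trace 45: π^k(45) = [45, 115, 258, 121, 58, 220, 311] for k=0..6.
14 cycles of lengths [48, 48, 48, 48, 48, 48, 16, 3, 3, 3, 3, 3, 3, 1].
Σ(ℓ_i−1) = 323−14 = 309; sign = (−1)^309 = -1.

-1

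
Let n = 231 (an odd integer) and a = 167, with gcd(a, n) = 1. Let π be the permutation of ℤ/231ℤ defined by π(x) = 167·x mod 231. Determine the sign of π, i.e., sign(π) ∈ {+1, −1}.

Trace 169: π^k(169) = [169, 41, 148, 230, 64, 62, 190] for k=0..6.
Decompose π into cycles: lengths [10, 10, 10, 10, 10, 10, 10, 10, 10, 10, 10, 10, 10, 10, 10, 10, 10, 10, 10, 10, 10, 2, 2, 2, 2, 2, 2, 2, 2, 2, 2, 1] (32 cycles, including the fixed point 0).
With 32 cycles on 231 points, sign = (−1)^{231−32} = -1.

-1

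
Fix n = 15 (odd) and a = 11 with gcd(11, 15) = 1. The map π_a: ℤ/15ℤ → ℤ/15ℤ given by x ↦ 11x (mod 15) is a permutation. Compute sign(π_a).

-1

Start at x=1: 1 → 11 → 1 (one orbit).
Decompose π into cycles: lengths [2, 2, 2, 2, 2, 1, 1, 1, 1, 1] (10 cycles, including the fixed point 0).
Σ(ℓ_i−1) = 15−10 = 5; sign = (−1)^5 = -1.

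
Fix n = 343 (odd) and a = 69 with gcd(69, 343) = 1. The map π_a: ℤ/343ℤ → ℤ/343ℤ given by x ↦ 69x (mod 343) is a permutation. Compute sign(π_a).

-1

Start at x=244: 244 → 29 → 286 → 183 → 279 → 43 → 223 → … (one orbit).
π_69 has 10 disjoint cycles with lengths [98, 98, 98, 14, 14, 14, 2, 2, 2, 1] on {0,…,342}.
n − c = 343 − 10 = 333; sign = (−1)^333 = -1.
The Jacobi symbol (69|343) = -1 (Zolotarev) agrees.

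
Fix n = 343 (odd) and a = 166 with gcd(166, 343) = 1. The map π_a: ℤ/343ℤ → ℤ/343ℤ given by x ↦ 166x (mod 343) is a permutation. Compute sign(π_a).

Orbit of 31 under x↦166x: [31, 1, 166, 116, 48, 79, 80]… (length divides ord_343(166)).
16 cycles of lengths [42, 42, 42, 42, 42, 42, 42, 6, 6, 6, 6, 6, 6, 6, 6, 1].
sign(π) = (−1)^{n − #cycles} = (−1)^{343−16} = (−1)^327 = -1.
Zolotarev: (166|343) = -1, matching the cycle-count sign.

-1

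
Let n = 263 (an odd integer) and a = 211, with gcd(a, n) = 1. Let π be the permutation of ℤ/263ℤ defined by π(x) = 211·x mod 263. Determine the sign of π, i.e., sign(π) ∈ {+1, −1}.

-1

Trace 226: π^k(226) = [226, 83, 155, 93, 161, 44, 79] for k=0..6.
Cycle lengths of π_211 on ℤ/263ℤ: [262, 1]; 2 cycles in total.
263 − 2 = 261 transpositions; sign(π) = (−1)^261 = -1.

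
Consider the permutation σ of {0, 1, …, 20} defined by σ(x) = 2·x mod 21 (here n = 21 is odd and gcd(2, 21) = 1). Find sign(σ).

-1

Trace 2: π^k(2) = [2, 4, 8, 16, 11, 1] for k=0..5.
6 cycles of lengths [6, 6, 3, 3, 2, 1].
sign(π) = (−1)^{n − #cycles} = (−1)^{21−6} = (−1)^15 = -1.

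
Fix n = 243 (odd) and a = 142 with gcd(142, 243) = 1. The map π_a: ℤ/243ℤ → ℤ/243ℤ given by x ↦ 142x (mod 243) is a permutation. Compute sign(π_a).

+1

Start at x=169: 169 → 184 → 127 → 52 → 94 → 226 → 16 → … (one orbit).
11 cycles of lengths [81, 81, 27, 27, 9, 9, 3, 3, 1, 1, 1].
11 cycles on 243: each ℓ→(−1)^(ℓ−1), product (−1)^232 = +1.
(142|243)_J = +1 (Zolotarev's lemma cross-check).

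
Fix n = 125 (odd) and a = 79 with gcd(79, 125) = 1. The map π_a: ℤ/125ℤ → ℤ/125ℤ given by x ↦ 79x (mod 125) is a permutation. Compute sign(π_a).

Orbit of 4 under x↦79x: [4, 66, 89, 31, 74, 96, 84]… (length divides ord_125(79)).
7 cycles of lengths [50, 50, 10, 10, 2, 2, 1].
7 cycles on 125: each ℓ→(−1)^(ℓ−1), product (−1)^118 = +1.
Via Zolotarev, sign(π_{79}) = (79|125) = +1.

+1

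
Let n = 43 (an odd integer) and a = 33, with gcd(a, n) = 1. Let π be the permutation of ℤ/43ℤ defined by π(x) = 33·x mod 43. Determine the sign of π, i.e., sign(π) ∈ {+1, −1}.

-1

Start at x=34: 34 → 4 → 3 → 13 → 42 → 10 → 29 → … (one orbit).
Cycle lengths of π_33 on ℤ/43ℤ: [42, 1]; 2 cycles in total.
Σ(ℓ_i−1) = 43−2 = 41; sign = (−1)^41 = -1.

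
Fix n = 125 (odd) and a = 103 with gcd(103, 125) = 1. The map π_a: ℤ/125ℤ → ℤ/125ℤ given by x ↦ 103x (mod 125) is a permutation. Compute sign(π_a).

-1

Trace 16: π^k(16) = [16, 23, 119, 7, 96, 13, 89] for k=0..6.
The orbit structure of x ↦ 103x mod 125: 4 orbits of sizes [100, 20, 4, 1].
125 − 4 = 121 transpositions; sign(π) = (−1)^121 = -1.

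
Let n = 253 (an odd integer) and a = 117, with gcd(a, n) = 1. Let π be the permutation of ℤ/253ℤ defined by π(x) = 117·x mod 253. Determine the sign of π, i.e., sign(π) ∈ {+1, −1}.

-1

Start at x=75: 75 → 173 → 1 → 117 → 27 → 123 → 223 → … (one orbit).
The orbit structure of x ↦ 117x mod 253: 6 orbits of sizes [110, 110, 11, 11, 10, 1].
6 cycles on 253: each ℓ→(−1)^(ℓ−1), product (−1)^247 = -1.
The Jacobi symbol (117|253) = -1 (Zolotarev) agrees.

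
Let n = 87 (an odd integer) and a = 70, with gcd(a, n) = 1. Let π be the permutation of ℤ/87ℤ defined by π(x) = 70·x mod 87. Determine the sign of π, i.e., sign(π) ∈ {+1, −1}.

Trace 28: π^k(28) = [28, 46, 1, 70] for k=0..3.
Decompose π into cycles: lengths [4, 4, 4, 4, 4, 4, 4, 4, 4, 4, 4, 4, 4, 4, 4, 4, 4, 4, 4, 4, 4, 1, 1, 1] (24 cycles, including the fixed point 0).
Σ(ℓ_i−1) = 87−24 = 63; sign = (−1)^63 = -1.
The Jacobi symbol (70|87) = -1 (Zolotarev) agrees.

-1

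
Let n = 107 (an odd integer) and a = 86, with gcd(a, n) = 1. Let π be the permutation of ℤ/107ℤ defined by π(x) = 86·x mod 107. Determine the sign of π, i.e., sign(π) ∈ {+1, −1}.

+1

Trace 101: π^k(101) = [101, 19, 29, 33, 56, 1, 86] for k=0..6.
π_86 has 3 disjoint cycles with lengths [53, 53, 1] on {0,…,106}.
sign(π) = (−1)^{n − #cycles} = (−1)^{107−3} = (−1)^104 = +1.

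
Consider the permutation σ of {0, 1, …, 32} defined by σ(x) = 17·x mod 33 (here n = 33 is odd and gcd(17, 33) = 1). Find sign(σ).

+1

Trace 2: π^k(2) = [2, 1, 17, 25, 29, 31, 32] for k=0..6.
Cycle type of π: 10×3 + 2 + 1; total 5 cycles.
33 − 5 = 28 transpositions; sign(π) = (−1)^28 = +1.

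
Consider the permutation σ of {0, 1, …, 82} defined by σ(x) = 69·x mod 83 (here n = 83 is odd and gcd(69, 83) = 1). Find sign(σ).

+1

Orbit of 81 under x↦69x: [81, 28, 23, 10, 26, 51, 33]… (length divides ord_83(69)).
The orbit structure of x ↦ 69x mod 83: 3 orbits of sizes [41, 41, 1].
3 cycles on 83: each ℓ→(−1)^(ℓ−1), product (−1)^80 = +1.
Via Zolotarev, sign(π_{69}) = (69|83) = +1.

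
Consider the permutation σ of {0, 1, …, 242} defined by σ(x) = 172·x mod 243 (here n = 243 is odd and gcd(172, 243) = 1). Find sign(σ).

+1

Trace 163: π^k(163) = [163, 91, 100, 190, 118, 127, 217] for k=0..6.
π_172 has 27 disjoint cycles with lengths [27, 27, 27, 27, 27, 27, 9, 9, 9, 9, 9, 9, 3, 3, 3, 3, 3, 3, 1, 1, 1, 1, 1, 1, 1, 1, 1] on {0,…,242}.
Σ(ℓ_i−1) = 243−27 = 216; sign = (−1)^216 = +1.
Zolotarev: (172|243) = +1, matching the cycle-count sign.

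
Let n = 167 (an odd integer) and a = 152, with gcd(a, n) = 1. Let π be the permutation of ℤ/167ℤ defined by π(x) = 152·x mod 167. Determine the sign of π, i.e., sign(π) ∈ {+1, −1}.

+1

Orbit of 9 under x↦152x: [9, 32, 21, 19, 49, 100, 3]… (length divides ord_167(152)).
3 cycles of lengths [83, 83, 1].
sign(π) = (−1)^{n − #cycles} = (−1)^{167−3} = (−1)^164 = +1.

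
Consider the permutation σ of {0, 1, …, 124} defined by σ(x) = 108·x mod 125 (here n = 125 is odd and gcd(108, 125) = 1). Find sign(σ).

-1

Trace 7: π^k(7) = [7, 6, 23, 109, 22, 1, 108] for k=0..6.
Cycle lengths of π_108 on ℤ/125ℤ: [100, 20, 4, 1]; 4 cycles in total.
125 − 4 = 121 transpositions; sign(π) = (−1)^121 = -1.
Check: (108/125) = -1 by Zolotarev.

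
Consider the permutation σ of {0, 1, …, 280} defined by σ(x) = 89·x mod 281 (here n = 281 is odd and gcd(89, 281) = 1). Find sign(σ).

Start at x=89: 89 → 53 → 221 → 280 → 192 → 228 → 60 → … (one orbit).
Cycle lengths of π_89 on ℤ/281ℤ: [8, 8, 8, 8, 8, 8, 8, 8, 8, 8, 8, 8, 8, 8, 8, 8, 8, 8, 8, 8, 8, 8, 8, 8, 8, 8, 8, 8, 8, 8, 8, 8, 8, 8, 8, 1]; 36 cycles in total.
281 − 36 = 245 transpositions; sign(π) = (−1)^245 = -1.

-1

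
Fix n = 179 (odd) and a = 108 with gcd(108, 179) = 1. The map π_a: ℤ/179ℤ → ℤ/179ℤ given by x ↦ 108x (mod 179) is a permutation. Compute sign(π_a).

+1

Orbit of 31 under x↦108x: [31, 126, 4, 74, 116, 177, 142]… (length divides ord_179(108)).
3 cycles of lengths [89, 89, 1].
sign(π) = (−1)^{n − #cycles} = (−1)^{179−3} = (−1)^176 = +1.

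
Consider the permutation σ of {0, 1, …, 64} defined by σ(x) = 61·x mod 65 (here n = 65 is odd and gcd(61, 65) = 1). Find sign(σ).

Orbit of 1 under x↦61x: [1, 61, 16]… (length divides ord_65(61)).
Cycle type of π: 3×20 + 1×5; total 25 cycles.
65 − 25 = 40 transpositions; sign(π) = (−1)^40 = +1.
Zolotarev: (61|65) = +1, matching the cycle-count sign.

+1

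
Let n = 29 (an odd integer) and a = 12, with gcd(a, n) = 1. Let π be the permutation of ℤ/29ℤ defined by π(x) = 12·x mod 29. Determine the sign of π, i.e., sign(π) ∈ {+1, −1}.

Start at x=28: 28 → 17 → 1 → 12 → 28 (one orbit).
π_12 has 8 disjoint cycles with lengths [4, 4, 4, 4, 4, 4, 4, 1] on {0,…,28}.
29 − 8 = 21 transpositions; sign(π) = (−1)^21 = -1.
(12|29)_J = -1 (Zolotarev's lemma cross-check).

-1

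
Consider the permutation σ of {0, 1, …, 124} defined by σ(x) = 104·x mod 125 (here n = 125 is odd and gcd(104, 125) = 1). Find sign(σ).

Orbit of 11 under x↦104x: [11, 19, 101, 4, 41, 14, 81]… (length divides ord_125(104)).
Decompose π into cycles: lengths [50, 50, 10, 10, 2, 2, 1] (7 cycles, including the fixed point 0).
7 cycles on 125: each ℓ→(−1)^(ℓ−1), product (−1)^118 = +1.
Zolotarev: (104|125) = +1, matching the cycle-count sign.

+1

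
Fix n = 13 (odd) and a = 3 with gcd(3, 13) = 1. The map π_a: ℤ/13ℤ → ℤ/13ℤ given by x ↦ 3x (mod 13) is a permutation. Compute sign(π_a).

Orbit of 9 under x↦3x: [9, 1, 3]… (length divides ord_13(3)).
5 cycles of lengths [3, 3, 3, 3, 1].
13 − 5 = 8 transpositions; sign(π) = (−1)^8 = +1.

+1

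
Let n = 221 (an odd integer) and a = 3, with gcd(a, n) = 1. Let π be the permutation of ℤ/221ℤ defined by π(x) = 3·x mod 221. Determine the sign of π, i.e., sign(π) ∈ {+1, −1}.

-1

Orbit of 209 under x↦3x: [209, 185, 113, 118, 133, 178, 92]… (length divides ord_221(3)).
π_3 has 10 disjoint cycles with lengths [48, 48, 48, 48, 16, 3, 3, 3, 3, 1] on {0,…,220}.
With 10 cycles on 221 points, sign = (−1)^{221−10} = -1.
The Jacobi symbol (3|221) = -1 (Zolotarev) agrees.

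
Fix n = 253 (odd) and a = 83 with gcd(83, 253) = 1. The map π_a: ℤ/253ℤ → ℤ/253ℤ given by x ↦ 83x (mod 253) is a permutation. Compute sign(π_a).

+1

Orbit of 68 under x↦83x: [68, 78, 149, 223, 40, 31, 43]… (length divides ord_253(83)).
π_83 has 5 disjoint cycles with lengths [110, 110, 22, 10, 1] on {0,…,252}.
5 cycles on 253: each ℓ→(−1)^(ℓ−1), product (−1)^248 = +1.
Zolotarev: (83|253) = +1, matching the cycle-count sign.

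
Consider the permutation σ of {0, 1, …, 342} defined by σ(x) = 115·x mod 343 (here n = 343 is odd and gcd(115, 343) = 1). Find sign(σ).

-1

Trace 34: π^k(34) = [34, 137, 320, 99, 66, 44, 258] for k=0..6.
4 cycles of lengths [294, 42, 6, 1].
4 cycles on 343: each ℓ→(−1)^(ℓ−1), product (−1)^339 = -1.
Zolotarev: (115|343) = -1, matching the cycle-count sign.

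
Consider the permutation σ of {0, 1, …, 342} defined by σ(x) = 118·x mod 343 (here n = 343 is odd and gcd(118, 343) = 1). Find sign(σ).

-1

Trace 309: π^k(309) = [309, 104, 267, 293, 274, 90, 330] for k=0..6.
Cycle lengths of π_118 on ℤ/343ℤ: [98, 98, 98, 14, 14, 14, 2, 2, 2, 1]; 10 cycles in total.
10 cycles on 343: each ℓ→(−1)^(ℓ−1), product (−1)^333 = -1.
(118|343)_J = -1 (Zolotarev's lemma cross-check).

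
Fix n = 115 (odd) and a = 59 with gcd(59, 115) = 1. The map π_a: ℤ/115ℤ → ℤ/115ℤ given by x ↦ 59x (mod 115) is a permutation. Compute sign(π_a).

+1

Trace 101: π^k(101) = [101, 94, 26, 39, 1, 59, 31] for k=0..6.
9 cycles of lengths [22, 22, 22, 22, 11, 11, 2, 2, 1].
n − c = 115 − 9 = 106; sign = (−1)^106 = +1.
(59|115)_J = +1 (Zolotarev's lemma cross-check).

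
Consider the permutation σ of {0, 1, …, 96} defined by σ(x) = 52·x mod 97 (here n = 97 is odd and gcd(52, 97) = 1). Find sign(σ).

Orbit of 50 under x↦52x: [50, 78, 79, 34, 22, 77, 27]… (length divides ord_97(52)).
π_52 has 4 disjoint cycles with lengths [32, 32, 32, 1] on {0,…,96}.
n − c = 97 − 4 = 93; sign = (−1)^93 = -1.
Zolotarev: (52|97) = -1, matching the cycle-count sign.

-1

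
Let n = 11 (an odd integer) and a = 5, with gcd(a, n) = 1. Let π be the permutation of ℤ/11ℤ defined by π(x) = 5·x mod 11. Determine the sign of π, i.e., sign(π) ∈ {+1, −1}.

Start at x=1: 1 → 5 → 3 → 4 → 9 → 1 (one orbit).
Cycle type of π: 5×2 + 1; total 3 cycles.
11 − 3 = 8 transpositions; sign(π) = (−1)^8 = +1.
The Jacobi symbol (5|11) = +1 (Zolotarev) agrees.

+1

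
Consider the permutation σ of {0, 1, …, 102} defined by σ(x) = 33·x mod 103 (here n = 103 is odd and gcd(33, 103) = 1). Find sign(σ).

+1

Start at x=13: 13 → 17 → 46 → 76 → 36 → 55 → 64 → … (one orbit).
Decompose π into cycles: lengths [51, 51, 1] (3 cycles, including the fixed point 0).
With 3 cycles on 103 points, sign = (−1)^{103−3} = +1.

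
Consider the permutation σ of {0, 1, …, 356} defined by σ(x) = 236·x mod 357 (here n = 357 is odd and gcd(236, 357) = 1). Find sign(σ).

Start at x=256: 256 → 83 → 310 → 332 → 169 → 257 → 319 → … (one orbit).
The orbit structure of x ↦ 236x mod 357: 23 orbits of sizes [24, 24, 24, 24, 24, 24, 24, 24, 24, 24, 24, 24, 8, 8, 8, 8, 8, 8, 6, 6, 6, 2, 1].
357 − 23 = 334 transpositions; sign(π) = (−1)^334 = +1.

+1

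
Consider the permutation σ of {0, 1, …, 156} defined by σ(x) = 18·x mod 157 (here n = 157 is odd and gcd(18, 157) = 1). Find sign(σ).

Start at x=17: 17 → 149 → 13 → 77 → 130 → 142 → 44 → … (one orbit).
Cycle lengths of π_18 on ℤ/157ℤ: [156, 1]; 2 cycles in total.
sign(π) = (−1)^{n − #cycles} = (−1)^{157−2} = (−1)^155 = -1.
Zolotarev: (18|157) = -1, matching the cycle-count sign.

-1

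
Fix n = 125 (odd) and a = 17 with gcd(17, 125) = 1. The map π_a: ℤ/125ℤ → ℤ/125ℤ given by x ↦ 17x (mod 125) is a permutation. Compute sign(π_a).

Start at x=29: 29 → 118 → 6 → 102 → 109 → 103 → 1 → … (one orbit).
Decompose π into cycles: lengths [100, 20, 4, 1] (4 cycles, including the fixed point 0).
4 cycles on 125: each ℓ→(−1)^(ℓ−1), product (−1)^121 = -1.
(17|125)_J = -1 (Zolotarev's lemma cross-check).

-1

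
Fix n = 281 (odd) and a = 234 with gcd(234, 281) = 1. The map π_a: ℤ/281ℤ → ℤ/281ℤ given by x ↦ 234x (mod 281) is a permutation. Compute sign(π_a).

-1

Orbit of 181 under x↦234x: [181, 204, 247, 193, 202, 60, 271]… (length divides ord_281(234)).
6 cycles of lengths [56, 56, 56, 56, 56, 1].
With 6 cycles on 281 points, sign = (−1)^{281−6} = -1.
Via Zolotarev, sign(π_{234}) = (234|281) = -1.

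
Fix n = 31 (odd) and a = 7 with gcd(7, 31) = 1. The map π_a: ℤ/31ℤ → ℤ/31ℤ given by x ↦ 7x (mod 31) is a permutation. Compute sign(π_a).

+1

Orbit of 25 under x↦7x: [25, 20, 16, 19, 9, 1, 7]… (length divides ord_31(7)).
Decompose π into cycles: lengths [15, 15, 1] (3 cycles, including the fixed point 0).
Σ(ℓ_i−1) = 31−3 = 28; sign = (−1)^28 = +1.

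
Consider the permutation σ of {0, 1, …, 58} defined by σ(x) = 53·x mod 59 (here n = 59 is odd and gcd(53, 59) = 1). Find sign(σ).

Orbit of 28 under x↦53x: [28, 9, 5, 29, 3, 41, 49]… (length divides ord_59(53)).
Cycle type of π: 29×2 + 1; total 3 cycles.
With 3 cycles on 59 points, sign = (−1)^{59−3} = +1.

+1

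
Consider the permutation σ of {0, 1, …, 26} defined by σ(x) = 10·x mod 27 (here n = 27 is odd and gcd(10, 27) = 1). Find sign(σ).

+1

Start at x=19: 19 → 1 → 10 → 19 (one orbit).
Decompose π into cycles: lengths [3, 3, 3, 3, 3, 3, 1, 1, 1, 1, 1, 1, 1, 1, 1] (15 cycles, including the fixed point 0).
27 − 15 = 12 transpositions; sign(π) = (−1)^12 = +1.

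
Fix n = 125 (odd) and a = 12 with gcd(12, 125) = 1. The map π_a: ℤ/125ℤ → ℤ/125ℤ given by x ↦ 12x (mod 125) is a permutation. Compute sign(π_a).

Trace 7: π^k(7) = [7, 84, 8, 96, 27, 74, 13] for k=0..6.
4 cycles of lengths [100, 20, 4, 1].
With 4 cycles on 125 points, sign = (−1)^{125−4} = -1.

-1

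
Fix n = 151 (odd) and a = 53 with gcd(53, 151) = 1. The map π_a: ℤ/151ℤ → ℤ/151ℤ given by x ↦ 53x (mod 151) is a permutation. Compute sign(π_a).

Trace 143: π^k(143) = [143, 29, 27, 72, 41, 59, 107] for k=0..6.
Cycle lengths of π_53 on ℤ/151ℤ: [50, 50, 50, 1]; 4 cycles in total.
Σ(ℓ_i−1) = 151−4 = 147; sign = (−1)^147 = -1.
Zolotarev: (53|151) = -1, matching the cycle-count sign.

-1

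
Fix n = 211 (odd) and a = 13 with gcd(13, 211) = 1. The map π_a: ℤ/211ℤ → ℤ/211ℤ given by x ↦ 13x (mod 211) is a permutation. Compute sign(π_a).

+1

Orbit of 143 under x↦13x: [143, 171, 113, 203, 107, 125, 148]… (length divides ord_211(13)).
Cycle lengths of π_13 on ℤ/211ℤ: [35, 35, 35, 35, 35, 35, 1]; 7 cycles in total.
211 − 7 = 204 transpositions; sign(π) = (−1)^204 = +1.
Zolotarev: (13|211) = +1, matching the cycle-count sign.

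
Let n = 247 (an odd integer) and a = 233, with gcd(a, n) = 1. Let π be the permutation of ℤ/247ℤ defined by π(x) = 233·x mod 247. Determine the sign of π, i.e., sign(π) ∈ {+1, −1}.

Start at x=64: 64 → 92 → 194 → 1 → 233 → 196 → 220 → … (one orbit).
21 cycles of lengths [18, 18, 18, 18, 18, 18, 18, 18, 18, 18, 18, 18, 9, 9, 2, 2, 2, 2, 2, 2, 1].
n − c = 247 − 21 = 226; sign = (−1)^226 = +1.
Check: (233/247) = +1 by Zolotarev.

+1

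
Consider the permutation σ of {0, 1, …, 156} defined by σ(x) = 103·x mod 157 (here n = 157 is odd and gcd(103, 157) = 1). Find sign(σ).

-1

Orbit of 99 under x↦103x: [99, 149, 118, 65, 101, 41, 141]… (length divides ord_157(103)).
π_103 has 4 disjoint cycles with lengths [52, 52, 52, 1] on {0,…,156}.
Σ(ℓ_i−1) = 157−4 = 153; sign = (−1)^153 = -1.
(103|157)_J = -1 (Zolotarev's lemma cross-check).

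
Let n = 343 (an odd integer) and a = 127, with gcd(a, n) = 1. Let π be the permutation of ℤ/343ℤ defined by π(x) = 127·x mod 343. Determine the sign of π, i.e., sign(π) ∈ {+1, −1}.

Orbit of 64 under x↦127x: [64, 239, 169, 197, 323, 204, 183]… (length divides ord_343(127)).
Cycle type of π: 49×6 + 7×6 + 1×7; total 19 cycles.
Σ(ℓ_i−1) = 343−19 = 324; sign = (−1)^324 = +1.

+1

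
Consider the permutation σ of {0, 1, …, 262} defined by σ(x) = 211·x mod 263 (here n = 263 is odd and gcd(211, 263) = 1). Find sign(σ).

-1

Start at x=35: 35 → 21 → 223 → 239 → 196 → 65 → 39 → … (one orbit).
π_211 has 2 disjoint cycles with lengths [262, 1] on {0,…,262}.
sign(π) = (−1)^{n − #cycles} = (−1)^{263−2} = (−1)^261 = -1.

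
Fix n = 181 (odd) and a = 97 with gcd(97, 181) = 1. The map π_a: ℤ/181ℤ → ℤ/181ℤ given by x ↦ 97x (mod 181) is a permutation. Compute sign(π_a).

-1

Orbit of 31 under x↦97x: [31, 111, 88, 29, 98, 94, 68]… (length divides ord_181(97)).
2 cycles of lengths [180, 1].
sign(π) = (−1)^{n − #cycles} = (−1)^{181−2} = (−1)^179 = -1.
Via Zolotarev, sign(π_{97}) = (97|181) = -1.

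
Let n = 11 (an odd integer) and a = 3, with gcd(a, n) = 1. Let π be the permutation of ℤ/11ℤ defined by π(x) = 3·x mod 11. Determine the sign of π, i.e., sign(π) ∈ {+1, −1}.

Trace 1: π^k(1) = [1, 3, 9, 5, 4] for k=0..4.
Cycle lengths of π_3 on ℤ/11ℤ: [5, 5, 1]; 3 cycles in total.
11 − 3 = 8 transpositions; sign(π) = (−1)^8 = +1.

+1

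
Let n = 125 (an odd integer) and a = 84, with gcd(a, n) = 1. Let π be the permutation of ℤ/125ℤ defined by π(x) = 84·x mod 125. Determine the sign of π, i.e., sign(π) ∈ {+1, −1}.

+1

Start at x=19: 19 → 96 → 64 → 1 → 84 → 56 → 79 → … (one orbit).
Cycle type of π: 50×2 + 10×2 + 2×2 + 1; total 7 cycles.
125 − 7 = 118 transpositions; sign(π) = (−1)^118 = +1.
Check: (84/125) = +1 by Zolotarev.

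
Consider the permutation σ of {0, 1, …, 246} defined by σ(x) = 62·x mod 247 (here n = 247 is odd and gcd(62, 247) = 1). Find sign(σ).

Trace 82: π^k(82) = [82, 144, 36, 9, 64, 16, 4] for k=0..6.
Cycle lengths of π_62 on ℤ/247ℤ: [18, 18, 18, 18, 18, 18, 18, 18, 18, 18, 18, 18, 9, 9, 6, 6, 1]; 17 cycles in total.
With 17 cycles on 247 points, sign = (−1)^{247−17} = +1.
Check: (62/247) = +1 by Zolotarev.

+1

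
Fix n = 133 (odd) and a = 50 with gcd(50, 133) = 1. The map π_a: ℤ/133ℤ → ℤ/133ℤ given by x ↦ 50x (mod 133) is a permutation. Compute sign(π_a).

Start at x=113: 113 → 64 → 8 → 1 → 50 → 106 → 113 (one orbit).
28 cycles of lengths [6, 6, 6, 6, 6, 6, 6, 6, 6, 6, 6, 6, 6, 6, 6, 6, 6, 6, 6, 6, 6, 1, 1, 1, 1, 1, 1, 1].
28 cycles on 133: each ℓ→(−1)^(ℓ−1), product (−1)^105 = -1.

-1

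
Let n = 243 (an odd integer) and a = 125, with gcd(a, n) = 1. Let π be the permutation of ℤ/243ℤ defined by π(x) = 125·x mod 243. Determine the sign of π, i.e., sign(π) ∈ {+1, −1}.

-1

Orbit of 44 under x↦125x: [44, 154, 53, 64, 224, 55, 71]… (length divides ord_243(125)).
Cycle type of π: 54×3 + 18×3 + 6×3 + 2×4 + 1; total 14 cycles.
With 14 cycles on 243 points, sign = (−1)^{243−14} = -1.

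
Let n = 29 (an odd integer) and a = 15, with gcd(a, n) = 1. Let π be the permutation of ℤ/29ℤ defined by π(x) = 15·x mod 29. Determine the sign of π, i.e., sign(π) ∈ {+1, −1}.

-1

Orbit of 18 under x↦15x: [18, 9, 19, 24, 12, 6, 3]… (length divides ord_29(15)).
Cycle type of π: 28 + 1; total 2 cycles.
2 cycles on 29: each ℓ→(−1)^(ℓ−1), product (−1)^27 = -1.
Zolotarev: (15|29) = -1, matching the cycle-count sign.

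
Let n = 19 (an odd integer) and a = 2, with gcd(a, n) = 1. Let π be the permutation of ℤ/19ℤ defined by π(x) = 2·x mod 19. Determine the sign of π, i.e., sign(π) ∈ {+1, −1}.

-1

Orbit of 14 under x↦2x: [14, 9, 18, 17, 15, 11, 3]… (length divides ord_19(2)).
The orbit structure of x ↦ 2x mod 19: 2 orbits of sizes [18, 1].
With 2 cycles on 19 points, sign = (−1)^{19−2} = -1.
Zolotarev: (2|19) = -1, matching the cycle-count sign.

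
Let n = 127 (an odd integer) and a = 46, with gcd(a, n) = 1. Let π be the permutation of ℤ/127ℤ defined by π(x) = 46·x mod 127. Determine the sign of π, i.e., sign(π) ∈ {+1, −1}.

Start at x=105: 105 → 4 → 57 → 82 → 89 → 30 → 110 → … (one orbit).
2 cycles of lengths [126, 1].
Σ(ℓ_i−1) = 127−2 = 125; sign = (−1)^125 = -1.

-1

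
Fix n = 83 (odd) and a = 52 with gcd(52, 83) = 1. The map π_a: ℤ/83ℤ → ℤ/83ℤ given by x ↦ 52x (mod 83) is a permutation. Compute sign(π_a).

Start at x=24: 24 → 3 → 73 → 61 → 18 → 23 → 34 → … (one orbit).
Decompose π into cycles: lengths [82, 1] (2 cycles, including the fixed point 0).
83 − 2 = 81 transpositions; sign(π) = (−1)^81 = -1.
Check: (52/83) = -1 by Zolotarev.

-1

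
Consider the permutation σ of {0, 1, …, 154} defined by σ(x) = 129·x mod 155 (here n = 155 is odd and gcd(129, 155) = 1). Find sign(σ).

Orbit of 56 under x↦129x: [56, 94, 36, 149, 1, 129]… (length divides ord_155(129)).
33 cycles of lengths [6, 6, 6, 6, 6, 6, 6, 6, 6, 6, 6, 6, 6, 6, 6, 6, 6, 6, 6, 6, 3, 3, 3, 3, 3, 3, 3, 3, 3, 3, 2, 2, 1].
sign(π) = (−1)^{n − #cycles} = (−1)^{155−33} = (−1)^122 = +1.

+1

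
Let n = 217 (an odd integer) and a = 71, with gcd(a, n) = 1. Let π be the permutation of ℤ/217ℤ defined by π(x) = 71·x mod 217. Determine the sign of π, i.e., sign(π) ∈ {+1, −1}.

Start at x=204: 204 → 162 → 1 → 71 → 50 → 78 → 113 → … (one orbit).
Decompose π into cycles: lengths [15, 15, 15, 15, 15, 15, 15, 15, 15, 15, 15, 15, 15, 15, 1, 1, 1, 1, 1, 1, 1] (21 cycles, including the fixed point 0).
Σ(ℓ_i−1) = 217−21 = 196; sign = (−1)^196 = +1.

+1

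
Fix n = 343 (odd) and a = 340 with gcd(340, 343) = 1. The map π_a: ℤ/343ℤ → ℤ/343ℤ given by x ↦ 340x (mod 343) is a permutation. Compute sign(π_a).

Start at x=60: 60 → 163 → 197 → 95 → 58 → 169 → 179 → … (one orbit).
π_340 has 7 disjoint cycles with lengths [147, 147, 21, 21, 3, 3, 1] on {0,…,342}.
n − c = 343 − 7 = 336; sign = (−1)^336 = +1.

+1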